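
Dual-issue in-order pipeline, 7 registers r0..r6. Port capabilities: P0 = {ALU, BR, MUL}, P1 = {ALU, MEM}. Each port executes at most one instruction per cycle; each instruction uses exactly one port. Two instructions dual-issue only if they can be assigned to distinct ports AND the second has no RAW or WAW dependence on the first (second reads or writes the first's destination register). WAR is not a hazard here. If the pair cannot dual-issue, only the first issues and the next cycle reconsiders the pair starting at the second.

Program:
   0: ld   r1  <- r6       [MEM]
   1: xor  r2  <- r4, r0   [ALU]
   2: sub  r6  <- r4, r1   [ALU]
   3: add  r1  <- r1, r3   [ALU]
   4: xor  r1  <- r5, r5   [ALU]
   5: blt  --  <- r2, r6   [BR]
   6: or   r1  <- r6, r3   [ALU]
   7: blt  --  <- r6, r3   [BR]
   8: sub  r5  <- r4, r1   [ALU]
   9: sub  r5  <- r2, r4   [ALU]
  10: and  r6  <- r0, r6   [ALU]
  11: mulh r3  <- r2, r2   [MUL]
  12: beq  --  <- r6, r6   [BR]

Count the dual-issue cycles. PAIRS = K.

PAIRS = 5

0. ld.MEM+xor.ALU @i0/i1  | pair
1. sub.ALU+add.ALU @i2/i3  | pair
2. xor.ALU+blt.BR @i4/i5  | pair
3. or.ALU+blt.BR @i6/i7  | pair
4. sub.ALU @i8  | WAW r5
5. sub.ALU+and.ALU @i9/i10  | pair
6. mulh.MUL @i11  | no-port MUL/BR
7. beq.BR @i12  | tail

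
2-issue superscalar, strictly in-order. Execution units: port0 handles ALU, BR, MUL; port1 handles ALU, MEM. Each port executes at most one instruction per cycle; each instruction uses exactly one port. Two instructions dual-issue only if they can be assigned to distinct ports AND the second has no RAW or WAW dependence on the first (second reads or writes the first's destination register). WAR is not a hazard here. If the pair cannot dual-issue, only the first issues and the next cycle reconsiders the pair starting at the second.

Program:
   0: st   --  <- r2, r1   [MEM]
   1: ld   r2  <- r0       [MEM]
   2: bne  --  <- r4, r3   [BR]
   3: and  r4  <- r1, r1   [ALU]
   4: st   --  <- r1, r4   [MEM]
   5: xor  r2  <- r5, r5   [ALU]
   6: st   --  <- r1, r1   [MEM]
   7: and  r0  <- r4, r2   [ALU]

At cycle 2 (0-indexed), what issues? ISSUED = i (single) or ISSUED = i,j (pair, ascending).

c0: i0 st.MEM  no-port MEM/MEM
c1: i1,i2 ld.MEM;bne.BR  dual
c2: i3 and.ALU  RAW r4
c3: i4,i5 st.MEM;xor.ALU  dual
c4: i6,i7 st.MEM;and.ALU  dual

ISSUED = 3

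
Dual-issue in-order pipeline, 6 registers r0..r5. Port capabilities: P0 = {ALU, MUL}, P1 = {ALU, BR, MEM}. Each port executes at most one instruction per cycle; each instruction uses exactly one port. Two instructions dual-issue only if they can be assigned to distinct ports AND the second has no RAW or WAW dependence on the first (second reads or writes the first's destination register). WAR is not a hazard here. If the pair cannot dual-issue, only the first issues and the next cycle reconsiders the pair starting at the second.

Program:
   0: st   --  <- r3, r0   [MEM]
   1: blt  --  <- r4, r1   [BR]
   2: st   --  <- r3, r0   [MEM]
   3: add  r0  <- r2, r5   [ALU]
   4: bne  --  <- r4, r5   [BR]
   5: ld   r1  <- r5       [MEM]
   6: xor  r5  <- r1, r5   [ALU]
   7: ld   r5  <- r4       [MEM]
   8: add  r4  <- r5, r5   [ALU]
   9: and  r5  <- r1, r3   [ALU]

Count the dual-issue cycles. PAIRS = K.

PAIRS = 2

[0] i0  st  -- no-port MEM/BR
[1] i1  blt  -- no-port BR/MEM
[2] i2/i3  st/add  -- pair
[3] i4  bne  -- no-port BR/MEM
[4] i5  ld  -- RAW r1
[5] i6  xor  -- WAW r5
[6] i7  ld  -- RAW r5
[7] i8/i9  add/and  -- pair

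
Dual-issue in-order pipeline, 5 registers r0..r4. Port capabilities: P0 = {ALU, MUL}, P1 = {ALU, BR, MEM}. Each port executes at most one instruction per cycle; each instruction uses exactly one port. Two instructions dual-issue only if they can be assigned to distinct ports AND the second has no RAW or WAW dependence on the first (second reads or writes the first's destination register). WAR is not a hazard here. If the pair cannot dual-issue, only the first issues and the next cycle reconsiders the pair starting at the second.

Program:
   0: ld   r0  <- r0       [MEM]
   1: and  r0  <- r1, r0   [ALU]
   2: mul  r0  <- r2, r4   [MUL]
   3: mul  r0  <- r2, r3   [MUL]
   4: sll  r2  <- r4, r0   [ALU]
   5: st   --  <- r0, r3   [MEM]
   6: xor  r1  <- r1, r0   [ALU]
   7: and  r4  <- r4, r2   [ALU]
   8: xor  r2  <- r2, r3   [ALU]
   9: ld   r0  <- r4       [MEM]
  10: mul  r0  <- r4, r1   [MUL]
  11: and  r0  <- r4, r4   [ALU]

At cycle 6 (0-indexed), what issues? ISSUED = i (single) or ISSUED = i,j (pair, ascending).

ISSUED = 8,9

t=0 i0:ld ; RAW+WAW r0
t=1 i1:and ; WAW r0
t=2 i2:mul ; no-port MUL/MUL
t=3 i3:mul ; RAW r0
t=4 i4&i5:sll;st ; 2-wide
t=5 i6&i7:xor;and ; 2-wide
t=6 i8&i9:xor;ld ; 2-wide
t=7 i10:mul ; WAW r0
t=8 i11:and ; tail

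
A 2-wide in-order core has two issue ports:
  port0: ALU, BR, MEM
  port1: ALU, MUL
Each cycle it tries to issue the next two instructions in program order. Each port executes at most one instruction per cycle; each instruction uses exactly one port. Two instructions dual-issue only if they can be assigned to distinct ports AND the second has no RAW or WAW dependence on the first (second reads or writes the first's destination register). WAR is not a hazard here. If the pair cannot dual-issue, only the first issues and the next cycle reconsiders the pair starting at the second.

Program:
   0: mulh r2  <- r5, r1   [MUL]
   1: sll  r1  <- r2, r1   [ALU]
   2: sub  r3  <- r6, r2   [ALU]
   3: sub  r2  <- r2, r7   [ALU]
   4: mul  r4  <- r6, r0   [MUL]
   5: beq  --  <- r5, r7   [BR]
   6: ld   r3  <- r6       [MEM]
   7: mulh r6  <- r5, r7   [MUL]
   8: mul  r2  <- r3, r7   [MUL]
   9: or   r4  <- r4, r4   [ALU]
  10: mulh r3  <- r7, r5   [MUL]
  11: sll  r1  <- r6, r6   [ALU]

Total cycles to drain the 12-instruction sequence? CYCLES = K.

  cy0 -> i0 (mulh) RAW r2
  cy1 -> i1+i2 (sll sub) pair
  cy2 -> i3+i4 (sub mul) pair
  cy3 -> i5 (beq) no-port BR/MEM
  cy4 -> i6+i7 (ld mulh) pair
  cy5 -> i8+i9 (mul or) pair
  cy6 -> i10+i11 (mulh sll) pair

CYCLES = 7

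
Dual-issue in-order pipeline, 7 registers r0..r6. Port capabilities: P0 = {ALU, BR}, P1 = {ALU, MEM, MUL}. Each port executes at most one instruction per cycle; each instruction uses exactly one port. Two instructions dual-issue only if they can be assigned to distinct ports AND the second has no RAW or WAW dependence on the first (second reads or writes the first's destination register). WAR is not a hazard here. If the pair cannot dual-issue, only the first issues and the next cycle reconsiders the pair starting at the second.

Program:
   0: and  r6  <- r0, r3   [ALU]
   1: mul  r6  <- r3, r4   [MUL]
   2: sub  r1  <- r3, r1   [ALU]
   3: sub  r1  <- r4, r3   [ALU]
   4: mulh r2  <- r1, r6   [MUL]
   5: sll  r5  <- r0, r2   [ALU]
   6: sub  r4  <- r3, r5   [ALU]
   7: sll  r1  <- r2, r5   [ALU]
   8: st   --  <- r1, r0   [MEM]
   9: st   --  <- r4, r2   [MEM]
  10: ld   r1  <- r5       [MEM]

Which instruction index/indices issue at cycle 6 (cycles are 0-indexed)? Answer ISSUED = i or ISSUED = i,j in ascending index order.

ISSUED = 8

#0 head=0: and i0 WAW r6
#1 head=1: mul+sub i1,i2 2-wide
#2 head=3: sub i3 RAW r1
#3 head=4: mulh i4 RAW r2
#4 head=5: sll i5 RAW r5
#5 head=6: sub+sll i6,i7 2-wide
#6 head=8: st i8 no-port MEM/MEM
#7 head=9: st i9 no-port MEM/MEM
#8 head=10: ld i10 tail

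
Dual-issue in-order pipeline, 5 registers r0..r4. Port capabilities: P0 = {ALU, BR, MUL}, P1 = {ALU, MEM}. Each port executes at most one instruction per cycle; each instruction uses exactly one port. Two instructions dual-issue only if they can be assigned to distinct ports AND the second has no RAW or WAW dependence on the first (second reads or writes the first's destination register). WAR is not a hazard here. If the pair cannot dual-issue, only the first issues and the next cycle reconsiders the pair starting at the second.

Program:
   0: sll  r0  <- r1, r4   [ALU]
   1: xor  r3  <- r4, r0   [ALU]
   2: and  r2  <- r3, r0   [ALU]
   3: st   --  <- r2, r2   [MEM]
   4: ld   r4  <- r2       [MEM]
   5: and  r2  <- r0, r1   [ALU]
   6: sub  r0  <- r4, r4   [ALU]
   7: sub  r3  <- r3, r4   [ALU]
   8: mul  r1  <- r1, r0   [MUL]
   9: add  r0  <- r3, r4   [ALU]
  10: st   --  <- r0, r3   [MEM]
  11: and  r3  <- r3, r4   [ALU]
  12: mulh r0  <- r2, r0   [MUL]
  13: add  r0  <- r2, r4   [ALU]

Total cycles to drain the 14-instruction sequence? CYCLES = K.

CYCLES = 10

t=0 i0:sll ; RAW r0
t=1 i1:xor ; RAW r3
t=2 i2:and ; RAW r2
t=3 i3:st ; no-port MEM/MEM
t=4 i4+i5:ld;and ; dual
t=5 i6+i7:sub;sub ; dual
t=6 i8+i9:mul;add ; dual
t=7 i10+i11:st;and ; dual
t=8 i12:mulh ; WAW r0
t=9 i13:add ; tail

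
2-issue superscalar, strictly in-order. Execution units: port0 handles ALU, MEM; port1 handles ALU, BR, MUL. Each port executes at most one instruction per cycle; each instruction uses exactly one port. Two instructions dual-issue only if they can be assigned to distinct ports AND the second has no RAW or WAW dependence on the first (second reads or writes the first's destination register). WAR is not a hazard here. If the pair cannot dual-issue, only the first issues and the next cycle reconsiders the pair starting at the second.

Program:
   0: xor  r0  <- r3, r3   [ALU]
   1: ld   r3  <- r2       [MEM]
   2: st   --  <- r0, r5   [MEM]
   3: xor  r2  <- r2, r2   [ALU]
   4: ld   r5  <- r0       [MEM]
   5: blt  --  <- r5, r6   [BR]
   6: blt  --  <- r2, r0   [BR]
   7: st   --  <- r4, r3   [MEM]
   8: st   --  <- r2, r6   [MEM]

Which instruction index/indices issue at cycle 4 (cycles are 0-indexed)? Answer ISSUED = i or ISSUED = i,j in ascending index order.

c0: i0+i1 xor ld  dual
c1: i2+i3 st xor  dual
c2: i4 ld  RAW r5
c3: i5 blt  no-port BR/BR
c4: i6+i7 blt st  dual
c5: i8 st  tail

ISSUED = 6,7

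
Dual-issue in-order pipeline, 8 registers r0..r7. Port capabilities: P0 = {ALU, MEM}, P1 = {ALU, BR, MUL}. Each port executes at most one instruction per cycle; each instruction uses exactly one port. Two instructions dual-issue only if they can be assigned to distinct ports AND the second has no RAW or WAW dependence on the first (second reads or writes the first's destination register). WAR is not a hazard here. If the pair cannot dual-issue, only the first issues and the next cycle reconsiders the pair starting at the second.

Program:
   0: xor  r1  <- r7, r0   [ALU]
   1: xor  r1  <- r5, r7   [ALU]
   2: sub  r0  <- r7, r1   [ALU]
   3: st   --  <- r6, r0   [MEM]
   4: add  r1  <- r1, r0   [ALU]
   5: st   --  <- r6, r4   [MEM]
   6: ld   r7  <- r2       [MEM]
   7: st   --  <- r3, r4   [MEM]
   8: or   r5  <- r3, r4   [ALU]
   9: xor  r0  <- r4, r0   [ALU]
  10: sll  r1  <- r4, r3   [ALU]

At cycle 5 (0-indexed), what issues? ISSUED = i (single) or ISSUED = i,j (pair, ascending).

0. xor @i0  | WAW r1
1. xor @i1  | RAW r1
2. sub @i2  | RAW r0
3. st+add @i3+i4  | 2-wide
4. st @i5  | no-port MEM/MEM
5. ld @i6  | no-port MEM/MEM
6. st+or @i7+i8  | 2-wide
7. xor+sll @i9+i10  | 2-wide

ISSUED = 6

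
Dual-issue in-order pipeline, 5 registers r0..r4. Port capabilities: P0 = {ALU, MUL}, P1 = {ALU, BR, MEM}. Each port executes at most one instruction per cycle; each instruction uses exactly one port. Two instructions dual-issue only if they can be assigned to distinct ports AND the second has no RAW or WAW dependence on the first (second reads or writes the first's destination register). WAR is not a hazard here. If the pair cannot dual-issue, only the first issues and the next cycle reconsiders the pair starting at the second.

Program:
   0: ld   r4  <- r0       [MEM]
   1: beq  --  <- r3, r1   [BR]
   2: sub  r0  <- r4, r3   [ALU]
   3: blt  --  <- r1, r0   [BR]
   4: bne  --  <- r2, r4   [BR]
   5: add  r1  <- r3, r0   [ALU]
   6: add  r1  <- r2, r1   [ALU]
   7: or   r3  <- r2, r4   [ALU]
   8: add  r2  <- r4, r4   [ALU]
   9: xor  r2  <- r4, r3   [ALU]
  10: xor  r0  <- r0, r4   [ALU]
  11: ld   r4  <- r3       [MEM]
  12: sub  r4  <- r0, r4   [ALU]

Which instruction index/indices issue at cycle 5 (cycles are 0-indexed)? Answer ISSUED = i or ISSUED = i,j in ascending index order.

ISSUED = 8

c0: i0 ld  no-port MEM/BR
c1: i1,i2 beq/sub  2-wide
c2: i3 blt  no-port BR/BR
c3: i4,i5 bne/add  2-wide
c4: i6,i7 add/or  2-wide
c5: i8 add  WAW r2
c6: i9,i10 xor/xor  2-wide
c7: i11 ld  RAW+WAW r4
c8: i12 sub  tail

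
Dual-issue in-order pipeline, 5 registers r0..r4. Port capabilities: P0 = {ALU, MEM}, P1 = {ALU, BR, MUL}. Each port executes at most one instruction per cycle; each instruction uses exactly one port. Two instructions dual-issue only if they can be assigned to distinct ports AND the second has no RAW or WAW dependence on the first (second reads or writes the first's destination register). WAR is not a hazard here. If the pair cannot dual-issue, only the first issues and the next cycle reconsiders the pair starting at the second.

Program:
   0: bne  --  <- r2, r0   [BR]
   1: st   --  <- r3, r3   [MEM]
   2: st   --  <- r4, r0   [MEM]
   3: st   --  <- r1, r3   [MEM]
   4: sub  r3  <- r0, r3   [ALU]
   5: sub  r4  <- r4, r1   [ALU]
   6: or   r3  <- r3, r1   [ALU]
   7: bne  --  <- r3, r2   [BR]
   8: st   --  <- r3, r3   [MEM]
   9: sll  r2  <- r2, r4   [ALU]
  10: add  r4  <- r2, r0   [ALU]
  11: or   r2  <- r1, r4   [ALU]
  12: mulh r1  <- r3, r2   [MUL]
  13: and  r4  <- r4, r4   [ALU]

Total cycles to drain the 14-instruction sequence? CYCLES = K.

CYCLES = 9

#0 head=0: bne+st i0+i1 dual
#1 head=2: st i2 no-port MEM/MEM
#2 head=3: st+sub i3+i4 dual
#3 head=5: sub+or i5+i6 dual
#4 head=7: bne+st i7+i8 dual
#5 head=9: sll i9 RAW r2
#6 head=10: add i10 RAW r4
#7 head=11: or i11 RAW r2
#8 head=12: mulh+and i12+i13 dual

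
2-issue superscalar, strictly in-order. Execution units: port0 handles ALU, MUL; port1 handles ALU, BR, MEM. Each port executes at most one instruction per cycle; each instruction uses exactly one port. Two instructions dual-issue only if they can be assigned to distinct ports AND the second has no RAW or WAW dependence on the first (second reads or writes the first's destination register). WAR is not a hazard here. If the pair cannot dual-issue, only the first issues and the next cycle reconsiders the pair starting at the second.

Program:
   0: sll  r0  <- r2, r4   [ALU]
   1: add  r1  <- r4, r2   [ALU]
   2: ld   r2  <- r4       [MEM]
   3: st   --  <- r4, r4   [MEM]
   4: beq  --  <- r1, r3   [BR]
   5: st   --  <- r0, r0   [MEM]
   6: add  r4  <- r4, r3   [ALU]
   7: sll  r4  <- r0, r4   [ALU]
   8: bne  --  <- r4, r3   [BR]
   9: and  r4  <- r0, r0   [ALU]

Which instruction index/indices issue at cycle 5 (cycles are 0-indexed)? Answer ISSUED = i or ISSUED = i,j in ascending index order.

0. sll.ALU;add.ALU @i0,i1  | 2-wide
1. ld.MEM @i2  | no-port MEM/MEM
2. st.MEM @i3  | no-port MEM/BR
3. beq.BR @i4  | no-port BR/MEM
4. st.MEM;add.ALU @i5,i6  | 2-wide
5. sll.ALU @i7  | RAW r4
6. bne.BR;and.ALU @i8,i9  | 2-wide

ISSUED = 7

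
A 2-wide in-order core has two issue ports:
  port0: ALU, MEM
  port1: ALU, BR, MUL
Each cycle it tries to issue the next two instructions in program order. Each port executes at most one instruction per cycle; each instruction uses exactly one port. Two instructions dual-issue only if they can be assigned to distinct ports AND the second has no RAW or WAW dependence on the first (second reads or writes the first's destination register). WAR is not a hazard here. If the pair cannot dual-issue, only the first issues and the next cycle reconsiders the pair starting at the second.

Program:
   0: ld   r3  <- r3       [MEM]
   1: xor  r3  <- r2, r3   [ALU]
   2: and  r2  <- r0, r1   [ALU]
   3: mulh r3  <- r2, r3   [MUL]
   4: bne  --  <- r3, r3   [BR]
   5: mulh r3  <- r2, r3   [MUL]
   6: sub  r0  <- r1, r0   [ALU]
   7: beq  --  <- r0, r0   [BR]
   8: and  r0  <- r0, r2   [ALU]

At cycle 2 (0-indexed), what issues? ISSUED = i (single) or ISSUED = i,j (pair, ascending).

t=0 i0:ld ; RAW+WAW r3
t=1 i1,i2:xor+and ; 2-wide
t=2 i3:mulh ; no-port MUL/BR
t=3 i4:bne ; no-port BR/MUL
t=4 i5,i6:mulh+sub ; 2-wide
t=5 i7,i8:beq+and ; 2-wide

ISSUED = 3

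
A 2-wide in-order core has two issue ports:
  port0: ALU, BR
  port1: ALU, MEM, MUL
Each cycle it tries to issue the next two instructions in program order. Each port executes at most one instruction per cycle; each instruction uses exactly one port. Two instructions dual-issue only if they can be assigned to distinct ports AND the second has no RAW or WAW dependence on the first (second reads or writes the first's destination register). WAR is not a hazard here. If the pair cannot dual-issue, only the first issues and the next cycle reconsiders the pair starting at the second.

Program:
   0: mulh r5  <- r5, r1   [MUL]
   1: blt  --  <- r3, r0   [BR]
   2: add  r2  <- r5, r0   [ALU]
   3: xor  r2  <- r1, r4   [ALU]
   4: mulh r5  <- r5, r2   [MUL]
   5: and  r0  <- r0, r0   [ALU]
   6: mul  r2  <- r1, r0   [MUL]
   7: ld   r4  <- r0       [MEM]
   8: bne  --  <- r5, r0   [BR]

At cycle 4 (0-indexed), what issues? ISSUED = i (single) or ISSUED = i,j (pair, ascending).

[0] i0+i1  mulh.MUL blt.BR  -- 2-wide
[1] i2  add.ALU  -- WAW r2
[2] i3  xor.ALU  -- RAW r2
[3] i4+i5  mulh.MUL and.ALU  -- 2-wide
[4] i6  mul.MUL  -- no-port MUL/MEM
[5] i7+i8  ld.MEM bne.BR  -- 2-wide

ISSUED = 6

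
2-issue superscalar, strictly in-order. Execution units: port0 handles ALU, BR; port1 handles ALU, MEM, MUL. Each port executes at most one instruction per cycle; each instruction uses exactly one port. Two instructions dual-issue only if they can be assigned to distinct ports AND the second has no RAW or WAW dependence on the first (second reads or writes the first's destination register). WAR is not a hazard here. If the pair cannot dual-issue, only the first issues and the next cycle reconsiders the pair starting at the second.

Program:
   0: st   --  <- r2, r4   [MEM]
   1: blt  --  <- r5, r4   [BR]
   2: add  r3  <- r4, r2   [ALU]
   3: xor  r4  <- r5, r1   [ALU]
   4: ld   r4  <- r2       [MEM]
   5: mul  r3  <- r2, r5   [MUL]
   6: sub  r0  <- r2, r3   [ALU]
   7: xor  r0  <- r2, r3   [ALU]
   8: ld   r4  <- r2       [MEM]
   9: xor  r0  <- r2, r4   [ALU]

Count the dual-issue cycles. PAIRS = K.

0. st.MEM blt.BR @i0&i1  | dual
1. add.ALU xor.ALU @i2&i3  | dual
2. ld.MEM @i4  | no-port MEM/MUL
3. mul.MUL @i5  | RAW r3
4. sub.ALU @i6  | WAW r0
5. xor.ALU ld.MEM @i7&i8  | dual
6. xor.ALU @i9  | tail

PAIRS = 3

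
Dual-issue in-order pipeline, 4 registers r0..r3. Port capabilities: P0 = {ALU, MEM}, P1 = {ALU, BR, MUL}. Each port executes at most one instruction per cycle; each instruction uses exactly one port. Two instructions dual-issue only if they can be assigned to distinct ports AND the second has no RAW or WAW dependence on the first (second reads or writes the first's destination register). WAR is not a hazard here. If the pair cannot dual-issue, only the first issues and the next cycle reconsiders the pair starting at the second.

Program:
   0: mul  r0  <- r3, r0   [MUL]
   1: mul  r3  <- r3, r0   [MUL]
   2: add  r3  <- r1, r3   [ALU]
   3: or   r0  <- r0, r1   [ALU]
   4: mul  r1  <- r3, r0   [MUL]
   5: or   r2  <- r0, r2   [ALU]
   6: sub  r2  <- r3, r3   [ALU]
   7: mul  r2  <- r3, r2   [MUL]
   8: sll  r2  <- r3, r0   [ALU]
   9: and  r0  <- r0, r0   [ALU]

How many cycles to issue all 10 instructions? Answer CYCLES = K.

0. mul @i0  | no-port MUL/MUL
1. mul @i1  | RAW+WAW r3
2. add+or @i2&i3  | dual
3. mul+or @i4&i5  | dual
4. sub @i6  | RAW+WAW r2
5. mul @i7  | WAW r2
6. sll+and @i8&i9  | dual

CYCLES = 7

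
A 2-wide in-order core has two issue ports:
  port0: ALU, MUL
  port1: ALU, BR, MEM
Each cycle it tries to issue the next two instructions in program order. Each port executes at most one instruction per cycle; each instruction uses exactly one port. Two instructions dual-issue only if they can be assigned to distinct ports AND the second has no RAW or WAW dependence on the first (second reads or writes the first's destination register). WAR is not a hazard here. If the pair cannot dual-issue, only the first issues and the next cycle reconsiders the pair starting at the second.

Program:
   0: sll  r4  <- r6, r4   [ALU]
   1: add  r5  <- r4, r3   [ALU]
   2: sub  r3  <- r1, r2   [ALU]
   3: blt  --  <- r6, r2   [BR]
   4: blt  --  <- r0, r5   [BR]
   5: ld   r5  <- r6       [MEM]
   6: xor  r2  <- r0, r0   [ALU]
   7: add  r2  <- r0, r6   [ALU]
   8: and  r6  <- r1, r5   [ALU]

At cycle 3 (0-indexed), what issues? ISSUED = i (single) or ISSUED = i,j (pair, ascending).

#0 head=0: sll i0 RAW r4
#1 head=1: add sub i1/i2 dual
#2 head=3: blt i3 no-port BR/BR
#3 head=4: blt i4 no-port BR/MEM
#4 head=5: ld xor i5/i6 dual
#5 head=7: add and i7/i8 dual

ISSUED = 4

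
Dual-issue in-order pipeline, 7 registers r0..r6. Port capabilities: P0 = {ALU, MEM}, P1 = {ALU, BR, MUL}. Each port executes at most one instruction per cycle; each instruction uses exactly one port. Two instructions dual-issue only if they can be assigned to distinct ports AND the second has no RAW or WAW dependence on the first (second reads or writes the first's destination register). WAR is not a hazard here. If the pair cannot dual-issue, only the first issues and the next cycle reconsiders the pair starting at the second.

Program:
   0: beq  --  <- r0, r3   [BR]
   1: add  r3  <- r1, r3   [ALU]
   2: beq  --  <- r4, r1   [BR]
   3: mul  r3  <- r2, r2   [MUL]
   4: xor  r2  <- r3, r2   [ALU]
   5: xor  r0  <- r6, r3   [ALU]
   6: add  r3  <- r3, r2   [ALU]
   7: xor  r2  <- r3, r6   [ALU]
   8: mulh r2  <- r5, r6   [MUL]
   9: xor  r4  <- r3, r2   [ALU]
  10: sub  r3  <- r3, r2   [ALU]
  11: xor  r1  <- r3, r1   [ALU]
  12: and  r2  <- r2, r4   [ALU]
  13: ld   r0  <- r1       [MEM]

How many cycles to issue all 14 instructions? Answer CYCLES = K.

CYCLES = 10

  cy0 -> i0/i1 (beq.BR;add.ALU) 2-wide
  cy1 -> i2 (beq.BR) no-port BR/MUL
  cy2 -> i3 (mul.MUL) RAW r3
  cy3 -> i4/i5 (xor.ALU;xor.ALU) 2-wide
  cy4 -> i6 (add.ALU) RAW r3
  cy5 -> i7 (xor.ALU) WAW r2
  cy6 -> i8 (mulh.MUL) RAW r2
  cy7 -> i9/i10 (xor.ALU;sub.ALU) 2-wide
  cy8 -> i11/i12 (xor.ALU;and.ALU) 2-wide
  cy9 -> i13 (ld.MEM) tail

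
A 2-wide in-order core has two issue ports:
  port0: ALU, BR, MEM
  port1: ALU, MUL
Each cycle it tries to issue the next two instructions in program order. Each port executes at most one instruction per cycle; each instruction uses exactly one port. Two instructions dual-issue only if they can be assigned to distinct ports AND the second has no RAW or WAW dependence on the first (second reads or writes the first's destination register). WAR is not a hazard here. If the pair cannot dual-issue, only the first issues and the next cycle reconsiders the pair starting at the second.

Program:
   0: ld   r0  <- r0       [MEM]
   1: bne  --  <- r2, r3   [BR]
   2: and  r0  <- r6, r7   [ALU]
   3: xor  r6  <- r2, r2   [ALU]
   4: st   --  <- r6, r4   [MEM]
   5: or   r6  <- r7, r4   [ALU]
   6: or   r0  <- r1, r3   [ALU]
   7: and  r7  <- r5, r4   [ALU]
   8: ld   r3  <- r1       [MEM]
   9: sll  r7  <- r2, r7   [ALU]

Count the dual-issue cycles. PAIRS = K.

0. ld.MEM @i0  | no-port MEM/BR
1. bne.BR;and.ALU @i1+i2  | dual
2. xor.ALU @i3  | RAW r6
3. st.MEM;or.ALU @i4+i5  | dual
4. or.ALU;and.ALU @i6+i7  | dual
5. ld.MEM;sll.ALU @i8+i9  | dual

PAIRS = 4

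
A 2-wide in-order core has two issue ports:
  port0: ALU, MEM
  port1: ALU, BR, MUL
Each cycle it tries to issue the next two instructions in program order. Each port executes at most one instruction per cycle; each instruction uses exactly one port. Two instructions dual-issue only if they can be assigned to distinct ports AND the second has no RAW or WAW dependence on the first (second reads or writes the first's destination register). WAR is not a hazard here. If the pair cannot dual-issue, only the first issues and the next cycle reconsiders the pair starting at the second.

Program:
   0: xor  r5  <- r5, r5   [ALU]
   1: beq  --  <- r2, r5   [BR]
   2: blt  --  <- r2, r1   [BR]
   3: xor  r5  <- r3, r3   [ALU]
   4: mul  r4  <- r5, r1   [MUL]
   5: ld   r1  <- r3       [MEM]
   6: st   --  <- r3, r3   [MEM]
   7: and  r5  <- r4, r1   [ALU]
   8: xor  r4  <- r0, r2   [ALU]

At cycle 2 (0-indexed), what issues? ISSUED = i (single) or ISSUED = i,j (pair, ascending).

  cy0 -> i0 (xor.ALU) RAW r5
  cy1 -> i1 (beq.BR) no-port BR/BR
  cy2 -> i2/i3 (blt.BR+xor.ALU) pair
  cy3 -> i4/i5 (mul.MUL+ld.MEM) pair
  cy4 -> i6/i7 (st.MEM+and.ALU) pair
  cy5 -> i8 (xor.ALU) tail

ISSUED = 2,3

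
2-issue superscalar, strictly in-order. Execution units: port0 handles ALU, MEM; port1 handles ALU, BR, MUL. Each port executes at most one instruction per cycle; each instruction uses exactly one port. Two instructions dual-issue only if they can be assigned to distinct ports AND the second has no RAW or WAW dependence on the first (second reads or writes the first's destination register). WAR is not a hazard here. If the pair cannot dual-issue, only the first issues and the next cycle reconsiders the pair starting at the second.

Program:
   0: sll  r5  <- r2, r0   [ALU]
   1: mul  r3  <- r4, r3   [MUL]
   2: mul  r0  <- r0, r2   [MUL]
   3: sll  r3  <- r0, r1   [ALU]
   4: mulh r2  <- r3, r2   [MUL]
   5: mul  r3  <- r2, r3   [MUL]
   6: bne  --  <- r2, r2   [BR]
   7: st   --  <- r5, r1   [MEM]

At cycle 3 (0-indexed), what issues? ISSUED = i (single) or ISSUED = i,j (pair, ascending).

ISSUED = 4

t=0 i0+i1:sll/mul ; pair
t=1 i2:mul ; RAW r0
t=2 i3:sll ; RAW r3
t=3 i4:mulh ; no-port MUL/MUL
t=4 i5:mul ; no-port MUL/BR
t=5 i6+i7:bne/st ; pair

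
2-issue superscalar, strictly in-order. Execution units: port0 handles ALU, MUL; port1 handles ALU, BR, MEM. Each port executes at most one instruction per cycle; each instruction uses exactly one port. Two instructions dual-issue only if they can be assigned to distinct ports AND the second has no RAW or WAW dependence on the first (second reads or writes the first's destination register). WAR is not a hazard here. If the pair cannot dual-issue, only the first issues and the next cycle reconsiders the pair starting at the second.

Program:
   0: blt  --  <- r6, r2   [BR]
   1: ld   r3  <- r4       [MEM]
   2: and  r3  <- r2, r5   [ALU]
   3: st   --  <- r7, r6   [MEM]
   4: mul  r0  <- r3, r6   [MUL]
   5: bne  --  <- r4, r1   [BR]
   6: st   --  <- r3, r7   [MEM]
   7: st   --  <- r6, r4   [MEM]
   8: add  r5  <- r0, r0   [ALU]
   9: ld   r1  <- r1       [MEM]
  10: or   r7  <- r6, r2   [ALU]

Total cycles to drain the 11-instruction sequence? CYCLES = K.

CYCLES = 7

#0 head=0: blt.BR i0 no-port BR/MEM
#1 head=1: ld.MEM i1 WAW r3
#2 head=2: and.ALU/st.MEM i2,i3 dual
#3 head=4: mul.MUL/bne.BR i4,i5 dual
#4 head=6: st.MEM i6 no-port MEM/MEM
#5 head=7: st.MEM/add.ALU i7,i8 dual
#6 head=9: ld.MEM/or.ALU i9,i10 dual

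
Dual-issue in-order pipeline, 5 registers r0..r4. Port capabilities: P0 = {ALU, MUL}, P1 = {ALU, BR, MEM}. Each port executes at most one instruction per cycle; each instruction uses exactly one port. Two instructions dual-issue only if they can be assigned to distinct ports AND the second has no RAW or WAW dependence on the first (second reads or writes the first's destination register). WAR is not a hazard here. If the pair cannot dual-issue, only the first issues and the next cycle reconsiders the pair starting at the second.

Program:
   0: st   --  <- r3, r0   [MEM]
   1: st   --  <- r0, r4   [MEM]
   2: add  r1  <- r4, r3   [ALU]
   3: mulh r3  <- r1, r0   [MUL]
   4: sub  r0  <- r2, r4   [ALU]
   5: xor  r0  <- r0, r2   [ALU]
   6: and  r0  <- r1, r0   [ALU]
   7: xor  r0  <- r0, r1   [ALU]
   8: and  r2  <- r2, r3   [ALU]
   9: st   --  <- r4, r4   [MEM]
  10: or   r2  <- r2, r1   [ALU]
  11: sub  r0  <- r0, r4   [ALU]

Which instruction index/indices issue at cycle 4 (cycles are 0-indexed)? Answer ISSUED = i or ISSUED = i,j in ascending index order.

ISSUED = 6

t=0 i0:st ; no-port MEM/MEM
t=1 i1&i2:st add ; dual
t=2 i3&i4:mulh sub ; dual
t=3 i5:xor ; RAW+WAW r0
t=4 i6:and ; RAW+WAW r0
t=5 i7&i8:xor and ; dual
t=6 i9&i10:st or ; dual
t=7 i11:sub ; tail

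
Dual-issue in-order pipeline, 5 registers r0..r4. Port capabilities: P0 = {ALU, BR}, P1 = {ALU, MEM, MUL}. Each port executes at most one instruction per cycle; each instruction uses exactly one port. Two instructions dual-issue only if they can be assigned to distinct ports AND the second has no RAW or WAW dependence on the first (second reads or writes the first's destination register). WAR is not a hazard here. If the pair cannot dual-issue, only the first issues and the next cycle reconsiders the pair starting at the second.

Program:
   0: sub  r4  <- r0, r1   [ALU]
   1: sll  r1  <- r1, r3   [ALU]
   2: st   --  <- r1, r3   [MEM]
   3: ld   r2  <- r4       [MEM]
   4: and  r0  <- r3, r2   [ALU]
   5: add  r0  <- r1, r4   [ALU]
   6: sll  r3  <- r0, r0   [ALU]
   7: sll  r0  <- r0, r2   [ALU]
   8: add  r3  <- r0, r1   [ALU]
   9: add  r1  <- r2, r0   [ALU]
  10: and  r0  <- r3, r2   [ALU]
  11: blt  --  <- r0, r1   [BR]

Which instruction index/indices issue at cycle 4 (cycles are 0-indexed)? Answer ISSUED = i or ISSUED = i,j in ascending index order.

[0] i0,i1  sub.ALU/sll.ALU  -- pair
[1] i2  st.MEM  -- no-port MEM/MEM
[2] i3  ld.MEM  -- RAW r2
[3] i4  and.ALU  -- WAW r0
[4] i5  add.ALU  -- RAW r0
[5] i6,i7  sll.ALU/sll.ALU  -- pair
[6] i8,i9  add.ALU/add.ALU  -- pair
[7] i10  and.ALU  -- RAW r0
[8] i11  blt.BR  -- tail

ISSUED = 5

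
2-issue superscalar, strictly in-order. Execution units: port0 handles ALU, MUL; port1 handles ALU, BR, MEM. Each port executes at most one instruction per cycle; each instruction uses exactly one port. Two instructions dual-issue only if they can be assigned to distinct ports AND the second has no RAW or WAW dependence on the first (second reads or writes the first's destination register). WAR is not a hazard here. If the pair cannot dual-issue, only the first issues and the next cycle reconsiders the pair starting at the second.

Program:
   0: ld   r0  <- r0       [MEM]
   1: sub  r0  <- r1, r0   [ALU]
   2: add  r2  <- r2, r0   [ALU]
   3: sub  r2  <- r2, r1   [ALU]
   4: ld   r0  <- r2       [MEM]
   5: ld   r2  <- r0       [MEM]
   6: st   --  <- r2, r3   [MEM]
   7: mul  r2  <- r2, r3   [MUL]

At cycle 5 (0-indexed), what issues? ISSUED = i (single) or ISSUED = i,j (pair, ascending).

ISSUED = 5

c0: i0 ld.MEM  RAW+WAW r0
c1: i1 sub.ALU  RAW r0
c2: i2 add.ALU  RAW+WAW r2
c3: i3 sub.ALU  RAW r2
c4: i4 ld.MEM  no-port MEM/MEM
c5: i5 ld.MEM  no-port MEM/MEM
c6: i6&i7 st.MEM;mul.MUL  2-wide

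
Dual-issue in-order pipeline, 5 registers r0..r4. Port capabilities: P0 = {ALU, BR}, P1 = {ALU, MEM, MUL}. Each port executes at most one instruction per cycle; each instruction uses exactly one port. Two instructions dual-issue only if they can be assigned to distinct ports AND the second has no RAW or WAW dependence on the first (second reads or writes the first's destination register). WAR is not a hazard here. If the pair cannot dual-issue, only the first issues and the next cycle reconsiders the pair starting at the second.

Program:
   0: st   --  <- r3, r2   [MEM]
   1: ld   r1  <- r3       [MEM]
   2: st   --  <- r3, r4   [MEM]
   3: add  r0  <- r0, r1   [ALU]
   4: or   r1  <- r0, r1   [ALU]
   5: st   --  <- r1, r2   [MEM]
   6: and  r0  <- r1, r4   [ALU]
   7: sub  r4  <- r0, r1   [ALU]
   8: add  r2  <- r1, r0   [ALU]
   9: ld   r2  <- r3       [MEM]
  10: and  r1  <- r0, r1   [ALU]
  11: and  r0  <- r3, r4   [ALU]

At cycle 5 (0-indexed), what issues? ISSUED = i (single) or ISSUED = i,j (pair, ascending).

t=0 i0:st.MEM ; no-port MEM/MEM
t=1 i1:ld.MEM ; no-port MEM/MEM
t=2 i2+i3:st.MEM+add.ALU ; dual
t=3 i4:or.ALU ; RAW r1
t=4 i5+i6:st.MEM+and.ALU ; dual
t=5 i7+i8:sub.ALU+add.ALU ; dual
t=6 i9+i10:ld.MEM+and.ALU ; dual
t=7 i11:and.ALU ; tail

ISSUED = 7,8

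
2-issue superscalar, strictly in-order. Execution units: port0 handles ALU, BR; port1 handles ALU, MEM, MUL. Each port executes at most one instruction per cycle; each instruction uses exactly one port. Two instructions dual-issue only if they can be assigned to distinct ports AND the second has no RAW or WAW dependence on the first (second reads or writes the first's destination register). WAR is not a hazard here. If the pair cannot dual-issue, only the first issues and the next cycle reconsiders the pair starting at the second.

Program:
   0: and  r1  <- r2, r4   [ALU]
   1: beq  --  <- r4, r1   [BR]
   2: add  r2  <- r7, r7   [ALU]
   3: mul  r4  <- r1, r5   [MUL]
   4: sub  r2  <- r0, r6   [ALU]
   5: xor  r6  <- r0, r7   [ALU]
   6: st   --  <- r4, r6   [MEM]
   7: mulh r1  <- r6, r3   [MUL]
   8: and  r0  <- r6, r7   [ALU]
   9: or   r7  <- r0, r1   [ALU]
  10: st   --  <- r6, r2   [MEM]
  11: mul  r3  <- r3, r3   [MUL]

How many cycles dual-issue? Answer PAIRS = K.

t=0 i0:and ; RAW r1
t=1 i1/i2:beq/add ; dual
t=2 i3/i4:mul/sub ; dual
t=3 i5:xor ; RAW r6
t=4 i6:st ; no-port MEM/MUL
t=5 i7/i8:mulh/and ; dual
t=6 i9/i10:or/st ; dual
t=7 i11:mul ; tail

PAIRS = 4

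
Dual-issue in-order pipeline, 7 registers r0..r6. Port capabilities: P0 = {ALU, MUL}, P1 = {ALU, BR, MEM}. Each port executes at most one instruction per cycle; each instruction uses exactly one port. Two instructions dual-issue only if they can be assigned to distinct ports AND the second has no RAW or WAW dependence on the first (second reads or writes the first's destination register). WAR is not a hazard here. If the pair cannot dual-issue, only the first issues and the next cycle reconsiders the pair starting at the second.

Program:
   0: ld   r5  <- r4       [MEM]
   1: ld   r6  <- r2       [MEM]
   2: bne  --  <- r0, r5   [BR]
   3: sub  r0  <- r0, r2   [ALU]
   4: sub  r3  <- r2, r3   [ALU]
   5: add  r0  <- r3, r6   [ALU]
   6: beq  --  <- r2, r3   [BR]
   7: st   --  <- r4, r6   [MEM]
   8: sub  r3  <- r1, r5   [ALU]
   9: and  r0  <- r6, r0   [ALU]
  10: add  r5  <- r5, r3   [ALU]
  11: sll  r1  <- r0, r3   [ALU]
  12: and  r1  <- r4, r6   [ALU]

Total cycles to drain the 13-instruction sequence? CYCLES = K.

t=0 i0:ld ; no-port MEM/MEM
t=1 i1:ld ; no-port MEM/BR
t=2 i2&i3:bne;sub ; 2-wide
t=3 i4:sub ; RAW r3
t=4 i5&i6:add;beq ; 2-wide
t=5 i7&i8:st;sub ; 2-wide
t=6 i9&i10:and;add ; 2-wide
t=7 i11:sll ; WAW r1
t=8 i12:and ; tail

CYCLES = 9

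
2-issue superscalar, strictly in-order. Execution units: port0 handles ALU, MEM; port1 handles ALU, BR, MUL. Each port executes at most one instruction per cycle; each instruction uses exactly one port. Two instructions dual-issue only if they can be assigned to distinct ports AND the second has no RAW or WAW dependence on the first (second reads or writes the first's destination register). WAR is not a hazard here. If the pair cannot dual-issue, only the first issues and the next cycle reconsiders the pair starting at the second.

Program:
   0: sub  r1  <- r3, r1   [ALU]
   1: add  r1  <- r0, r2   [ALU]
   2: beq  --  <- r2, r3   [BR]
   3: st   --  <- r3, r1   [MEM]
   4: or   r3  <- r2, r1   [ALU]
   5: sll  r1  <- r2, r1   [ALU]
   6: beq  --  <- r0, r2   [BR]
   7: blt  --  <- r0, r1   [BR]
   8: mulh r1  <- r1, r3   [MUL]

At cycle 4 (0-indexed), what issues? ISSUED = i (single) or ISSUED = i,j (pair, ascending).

c0: i0 sub  WAW r1
c1: i1,i2 add+beq  dual
c2: i3,i4 st+or  dual
c3: i5,i6 sll+beq  dual
c4: i7 blt  no-port BR/MUL
c5: i8 mulh  tail

ISSUED = 7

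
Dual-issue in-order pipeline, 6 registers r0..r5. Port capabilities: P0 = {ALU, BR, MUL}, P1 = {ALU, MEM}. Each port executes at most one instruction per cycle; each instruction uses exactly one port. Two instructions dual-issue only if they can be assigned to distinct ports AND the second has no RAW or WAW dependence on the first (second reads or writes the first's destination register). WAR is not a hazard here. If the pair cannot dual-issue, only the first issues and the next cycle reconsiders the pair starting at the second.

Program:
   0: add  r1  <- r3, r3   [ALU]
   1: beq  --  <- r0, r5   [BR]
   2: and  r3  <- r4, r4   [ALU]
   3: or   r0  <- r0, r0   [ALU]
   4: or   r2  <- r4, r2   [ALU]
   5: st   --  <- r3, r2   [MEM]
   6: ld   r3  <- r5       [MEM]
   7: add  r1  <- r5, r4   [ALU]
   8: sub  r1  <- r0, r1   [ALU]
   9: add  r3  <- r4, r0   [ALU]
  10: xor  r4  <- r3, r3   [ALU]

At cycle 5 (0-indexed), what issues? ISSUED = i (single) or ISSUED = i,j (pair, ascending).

ISSUED = 8,9

  cy0 -> i0/i1 (add.ALU;beq.BR) pair
  cy1 -> i2/i3 (and.ALU;or.ALU) pair
  cy2 -> i4 (or.ALU) RAW r2
  cy3 -> i5 (st.MEM) no-port MEM/MEM
  cy4 -> i6/i7 (ld.MEM;add.ALU) pair
  cy5 -> i8/i9 (sub.ALU;add.ALU) pair
  cy6 -> i10 (xor.ALU) tail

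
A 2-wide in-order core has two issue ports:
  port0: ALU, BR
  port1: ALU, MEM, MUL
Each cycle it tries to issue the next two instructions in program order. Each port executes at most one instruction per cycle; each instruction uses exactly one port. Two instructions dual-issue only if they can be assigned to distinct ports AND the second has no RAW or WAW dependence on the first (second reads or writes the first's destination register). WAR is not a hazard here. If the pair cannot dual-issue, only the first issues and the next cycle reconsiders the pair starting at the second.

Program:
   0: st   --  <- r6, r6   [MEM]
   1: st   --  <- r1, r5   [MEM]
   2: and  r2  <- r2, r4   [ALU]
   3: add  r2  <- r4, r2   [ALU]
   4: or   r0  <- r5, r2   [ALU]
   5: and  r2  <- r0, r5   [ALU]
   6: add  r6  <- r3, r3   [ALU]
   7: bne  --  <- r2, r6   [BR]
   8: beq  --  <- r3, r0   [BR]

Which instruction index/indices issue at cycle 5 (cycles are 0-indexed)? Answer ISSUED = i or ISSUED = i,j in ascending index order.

  cy0 -> i0 (st) no-port MEM/MEM
  cy1 -> i1+i2 (st+and) dual
  cy2 -> i3 (add) RAW r2
  cy3 -> i4 (or) RAW r0
  cy4 -> i5+i6 (and+add) dual
  cy5 -> i7 (bne) no-port BR/BR
  cy6 -> i8 (beq) tail

ISSUED = 7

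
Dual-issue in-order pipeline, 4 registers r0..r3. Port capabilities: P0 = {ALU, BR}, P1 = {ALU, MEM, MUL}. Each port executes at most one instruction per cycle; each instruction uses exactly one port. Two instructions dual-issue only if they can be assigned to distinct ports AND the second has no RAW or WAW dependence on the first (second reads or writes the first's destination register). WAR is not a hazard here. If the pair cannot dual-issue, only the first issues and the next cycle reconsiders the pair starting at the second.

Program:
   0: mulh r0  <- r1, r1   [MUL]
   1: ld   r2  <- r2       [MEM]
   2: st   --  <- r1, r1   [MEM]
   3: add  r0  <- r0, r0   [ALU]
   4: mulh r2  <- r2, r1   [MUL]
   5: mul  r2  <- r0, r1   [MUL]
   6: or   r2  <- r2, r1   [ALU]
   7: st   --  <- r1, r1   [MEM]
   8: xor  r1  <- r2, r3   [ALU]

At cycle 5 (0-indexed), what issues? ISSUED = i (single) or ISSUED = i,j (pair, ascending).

t=0 i0:mulh.MUL ; no-port MUL/MEM
t=1 i1:ld.MEM ; no-port MEM/MEM
t=2 i2+i3:st.MEM/add.ALU ; pair
t=3 i4:mulh.MUL ; no-port MUL/MUL
t=4 i5:mul.MUL ; RAW+WAW r2
t=5 i6+i7:or.ALU/st.MEM ; pair
t=6 i8:xor.ALU ; tail

ISSUED = 6,7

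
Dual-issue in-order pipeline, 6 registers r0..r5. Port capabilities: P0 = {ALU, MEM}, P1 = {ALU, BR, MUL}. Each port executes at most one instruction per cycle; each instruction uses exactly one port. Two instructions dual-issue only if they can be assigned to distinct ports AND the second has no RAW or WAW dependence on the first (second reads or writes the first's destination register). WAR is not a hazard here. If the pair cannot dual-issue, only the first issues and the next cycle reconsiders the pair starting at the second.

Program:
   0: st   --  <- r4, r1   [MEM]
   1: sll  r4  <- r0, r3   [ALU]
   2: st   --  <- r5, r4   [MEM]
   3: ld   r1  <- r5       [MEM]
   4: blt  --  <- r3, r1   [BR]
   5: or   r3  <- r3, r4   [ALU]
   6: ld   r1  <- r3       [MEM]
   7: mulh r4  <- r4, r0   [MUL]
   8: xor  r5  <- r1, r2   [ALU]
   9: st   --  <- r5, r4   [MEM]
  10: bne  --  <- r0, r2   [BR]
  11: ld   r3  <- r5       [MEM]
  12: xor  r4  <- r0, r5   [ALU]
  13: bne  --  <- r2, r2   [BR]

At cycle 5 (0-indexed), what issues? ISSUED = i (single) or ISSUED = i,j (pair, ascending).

ISSUED = 8

c0: i0+i1 st/sll  2-wide
c1: i2 st  no-port MEM/MEM
c2: i3 ld  RAW r1
c3: i4+i5 blt/or  2-wide
c4: i6+i7 ld/mulh  2-wide
c5: i8 xor  RAW r5
c6: i9+i10 st/bne  2-wide
c7: i11+i12 ld/xor  2-wide
c8: i13 bne  tail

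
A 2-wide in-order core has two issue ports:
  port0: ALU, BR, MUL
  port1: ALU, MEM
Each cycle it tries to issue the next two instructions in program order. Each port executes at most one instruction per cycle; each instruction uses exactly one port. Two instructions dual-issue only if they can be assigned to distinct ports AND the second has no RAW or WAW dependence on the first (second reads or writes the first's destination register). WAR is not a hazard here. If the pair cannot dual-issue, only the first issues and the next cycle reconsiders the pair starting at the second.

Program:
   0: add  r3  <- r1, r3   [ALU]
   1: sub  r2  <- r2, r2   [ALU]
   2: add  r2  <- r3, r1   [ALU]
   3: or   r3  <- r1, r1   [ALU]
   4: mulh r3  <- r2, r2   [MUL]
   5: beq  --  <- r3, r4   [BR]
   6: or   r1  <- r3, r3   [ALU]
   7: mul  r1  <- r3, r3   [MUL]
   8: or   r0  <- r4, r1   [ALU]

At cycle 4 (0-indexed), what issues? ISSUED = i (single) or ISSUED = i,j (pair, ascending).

#0 head=0: add sub i0&i1 dual
#1 head=2: add or i2&i3 dual
#2 head=4: mulh i4 no-port MUL/BR
#3 head=5: beq or i5&i6 dual
#4 head=7: mul i7 RAW r1
#5 head=8: or i8 tail

ISSUED = 7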